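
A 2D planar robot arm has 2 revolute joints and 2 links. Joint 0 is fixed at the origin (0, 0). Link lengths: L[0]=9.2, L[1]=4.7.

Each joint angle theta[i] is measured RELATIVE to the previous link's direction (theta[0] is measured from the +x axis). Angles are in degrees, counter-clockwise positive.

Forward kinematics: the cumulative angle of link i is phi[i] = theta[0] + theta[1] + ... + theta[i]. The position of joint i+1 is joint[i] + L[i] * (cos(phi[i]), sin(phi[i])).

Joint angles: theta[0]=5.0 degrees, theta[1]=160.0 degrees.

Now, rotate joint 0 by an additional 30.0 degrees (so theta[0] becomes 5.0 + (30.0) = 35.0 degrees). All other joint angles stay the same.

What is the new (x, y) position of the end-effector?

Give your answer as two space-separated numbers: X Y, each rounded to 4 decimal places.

Answer: 2.9963 4.0605

Derivation:
joint[0] = (0.0000, 0.0000)  (base)
link 0: phi[0] = 35 = 35 deg
  cos(35 deg) = 0.8192, sin(35 deg) = 0.5736
  joint[1] = (0.0000, 0.0000) + 9.2 * (0.8192, 0.5736) = (0.0000 + 7.5362, 0.0000 + 5.2769) = (7.5362, 5.2769)
link 1: phi[1] = 35 + 160 = 195 deg
  cos(195 deg) = -0.9659, sin(195 deg) = -0.2588
  joint[2] = (7.5362, 5.2769) + 4.7 * (-0.9659, -0.2588) = (7.5362 + -4.5399, 5.2769 + -1.2164) = (2.9963, 4.0605)
End effector: (2.9963, 4.0605)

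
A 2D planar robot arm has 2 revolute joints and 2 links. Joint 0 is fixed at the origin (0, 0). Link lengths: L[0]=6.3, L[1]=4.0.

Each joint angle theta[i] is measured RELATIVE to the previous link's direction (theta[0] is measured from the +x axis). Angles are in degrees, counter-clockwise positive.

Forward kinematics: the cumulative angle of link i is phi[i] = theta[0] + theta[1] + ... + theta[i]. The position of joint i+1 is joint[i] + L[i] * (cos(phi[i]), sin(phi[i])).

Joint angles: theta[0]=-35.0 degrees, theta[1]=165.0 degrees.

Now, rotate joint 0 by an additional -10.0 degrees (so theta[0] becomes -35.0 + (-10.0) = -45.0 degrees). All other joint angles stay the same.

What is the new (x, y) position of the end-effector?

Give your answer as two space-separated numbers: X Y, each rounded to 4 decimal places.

Answer: 2.4548 -0.9907

Derivation:
joint[0] = (0.0000, 0.0000)  (base)
link 0: phi[0] = -45 = -45 deg
  cos(-45 deg) = 0.7071, sin(-45 deg) = -0.7071
  joint[1] = (0.0000, 0.0000) + 6.3 * (0.7071, -0.7071) = (0.0000 + 4.4548, 0.0000 + -4.4548) = (4.4548, -4.4548)
link 1: phi[1] = -45 + 165 = 120 deg
  cos(120 deg) = -0.5000, sin(120 deg) = 0.8660
  joint[2] = (4.4548, -4.4548) + 4 * (-0.5000, 0.8660) = (4.4548 + -2.0000, -4.4548 + 3.4641) = (2.4548, -0.9907)
End effector: (2.4548, -0.9907)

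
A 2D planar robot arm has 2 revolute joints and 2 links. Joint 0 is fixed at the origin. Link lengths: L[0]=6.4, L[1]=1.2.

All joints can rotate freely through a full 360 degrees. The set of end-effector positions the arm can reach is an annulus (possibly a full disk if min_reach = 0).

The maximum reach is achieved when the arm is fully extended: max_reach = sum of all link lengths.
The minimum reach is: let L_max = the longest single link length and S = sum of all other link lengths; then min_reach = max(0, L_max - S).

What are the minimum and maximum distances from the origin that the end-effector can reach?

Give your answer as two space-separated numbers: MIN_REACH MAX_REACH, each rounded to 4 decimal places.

Answer: 5.2000 7.6000

Derivation:
Link lengths: [6.4, 1.2]
max_reach = 6.4 + 1.2 = 7.6
L_max = max([6.4, 1.2]) = 6.4
S (sum of others) = 7.6 - 6.4 = 1.2
min_reach = max(0, 6.4 - 1.2) = max(0, 5.2) = 5.2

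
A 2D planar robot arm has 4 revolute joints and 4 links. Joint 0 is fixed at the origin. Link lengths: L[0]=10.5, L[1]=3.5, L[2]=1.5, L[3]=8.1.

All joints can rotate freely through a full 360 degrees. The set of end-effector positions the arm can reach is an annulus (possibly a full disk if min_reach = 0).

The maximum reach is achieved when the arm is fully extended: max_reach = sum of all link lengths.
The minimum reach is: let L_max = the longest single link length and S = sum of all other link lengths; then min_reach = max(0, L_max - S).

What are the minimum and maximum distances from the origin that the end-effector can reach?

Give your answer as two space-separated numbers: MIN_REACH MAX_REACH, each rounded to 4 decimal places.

Link lengths: [10.5, 3.5, 1.5, 8.1]
max_reach = 10.5 + 3.5 + 1.5 + 8.1 = 23.6
L_max = max([10.5, 3.5, 1.5, 8.1]) = 10.5
S (sum of others) = 23.6 - 10.5 = 13.1
min_reach = max(0, 10.5 - 13.1) = max(0, -2.6) = 0

Answer: 0.0000 23.6000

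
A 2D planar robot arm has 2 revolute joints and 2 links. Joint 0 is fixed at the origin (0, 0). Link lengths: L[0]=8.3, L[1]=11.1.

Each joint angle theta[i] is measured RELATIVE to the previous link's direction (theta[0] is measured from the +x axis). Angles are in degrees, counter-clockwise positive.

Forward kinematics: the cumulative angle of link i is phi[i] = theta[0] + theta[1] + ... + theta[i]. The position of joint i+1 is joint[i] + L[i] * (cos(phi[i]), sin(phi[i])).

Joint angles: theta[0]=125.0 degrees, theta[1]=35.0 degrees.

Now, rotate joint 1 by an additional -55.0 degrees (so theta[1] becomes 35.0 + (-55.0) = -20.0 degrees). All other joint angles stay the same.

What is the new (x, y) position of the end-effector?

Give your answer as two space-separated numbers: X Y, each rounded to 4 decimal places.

Answer: -7.6336 17.5207

Derivation:
joint[0] = (0.0000, 0.0000)  (base)
link 0: phi[0] = 125 = 125 deg
  cos(125 deg) = -0.5736, sin(125 deg) = 0.8192
  joint[1] = (0.0000, 0.0000) + 8.3 * (-0.5736, 0.8192) = (0.0000 + -4.7607, 0.0000 + 6.7990) = (-4.7607, 6.7990)
link 1: phi[1] = 125 + -20 = 105 deg
  cos(105 deg) = -0.2588, sin(105 deg) = 0.9659
  joint[2] = (-4.7607, 6.7990) + 11.1 * (-0.2588, 0.9659) = (-4.7607 + -2.8729, 6.7990 + 10.7218) = (-7.6336, 17.5207)
End effector: (-7.6336, 17.5207)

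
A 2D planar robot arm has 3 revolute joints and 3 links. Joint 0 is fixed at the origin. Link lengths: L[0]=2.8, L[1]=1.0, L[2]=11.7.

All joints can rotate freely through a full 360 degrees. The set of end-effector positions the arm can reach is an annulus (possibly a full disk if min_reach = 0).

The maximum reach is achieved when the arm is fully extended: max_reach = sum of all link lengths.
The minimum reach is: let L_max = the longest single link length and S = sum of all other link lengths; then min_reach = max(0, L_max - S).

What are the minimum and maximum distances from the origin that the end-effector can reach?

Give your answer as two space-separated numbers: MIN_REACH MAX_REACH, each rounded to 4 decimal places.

Link lengths: [2.8, 1.0, 11.7]
max_reach = 2.8 + 1 + 11.7 = 15.5
L_max = max([2.8, 1.0, 11.7]) = 11.7
S (sum of others) = 15.5 - 11.7 = 3.8
min_reach = max(0, 11.7 - 3.8) = max(0, 7.9) = 7.9

Answer: 7.9000 15.5000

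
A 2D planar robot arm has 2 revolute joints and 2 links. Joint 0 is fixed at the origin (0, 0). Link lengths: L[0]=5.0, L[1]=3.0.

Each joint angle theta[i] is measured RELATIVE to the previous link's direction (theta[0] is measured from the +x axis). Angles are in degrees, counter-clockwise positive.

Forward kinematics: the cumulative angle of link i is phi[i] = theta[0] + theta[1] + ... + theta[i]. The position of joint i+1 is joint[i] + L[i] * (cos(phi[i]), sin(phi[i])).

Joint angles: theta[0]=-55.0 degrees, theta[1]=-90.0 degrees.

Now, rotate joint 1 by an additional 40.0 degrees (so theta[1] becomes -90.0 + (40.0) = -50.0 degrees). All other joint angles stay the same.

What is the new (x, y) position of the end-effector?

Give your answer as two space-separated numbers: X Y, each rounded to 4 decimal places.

joint[0] = (0.0000, 0.0000)  (base)
link 0: phi[0] = -55 = -55 deg
  cos(-55 deg) = 0.5736, sin(-55 deg) = -0.8192
  joint[1] = (0.0000, 0.0000) + 5 * (0.5736, -0.8192) = (0.0000 + 2.8679, 0.0000 + -4.0958) = (2.8679, -4.0958)
link 1: phi[1] = -55 + -50 = -105 deg
  cos(-105 deg) = -0.2588, sin(-105 deg) = -0.9659
  joint[2] = (2.8679, -4.0958) + 3 * (-0.2588, -0.9659) = (2.8679 + -0.7765, -4.0958 + -2.8978) = (2.0914, -6.9935)
End effector: (2.0914, -6.9935)

Answer: 2.0914 -6.9935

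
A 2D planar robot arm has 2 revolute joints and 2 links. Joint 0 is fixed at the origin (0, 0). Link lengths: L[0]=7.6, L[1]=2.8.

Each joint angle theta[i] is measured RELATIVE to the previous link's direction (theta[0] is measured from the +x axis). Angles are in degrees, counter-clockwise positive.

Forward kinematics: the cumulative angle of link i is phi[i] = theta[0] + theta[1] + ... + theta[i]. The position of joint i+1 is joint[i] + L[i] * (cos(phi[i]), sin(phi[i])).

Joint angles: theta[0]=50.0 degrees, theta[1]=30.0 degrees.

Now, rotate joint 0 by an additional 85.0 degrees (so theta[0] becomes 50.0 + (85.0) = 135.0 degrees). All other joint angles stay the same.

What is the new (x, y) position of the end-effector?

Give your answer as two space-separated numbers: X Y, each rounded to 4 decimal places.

joint[0] = (0.0000, 0.0000)  (base)
link 0: phi[0] = 135 = 135 deg
  cos(135 deg) = -0.7071, sin(135 deg) = 0.7071
  joint[1] = (0.0000, 0.0000) + 7.6 * (-0.7071, 0.7071) = (0.0000 + -5.3740, 0.0000 + 5.3740) = (-5.3740, 5.3740)
link 1: phi[1] = 135 + 30 = 165 deg
  cos(165 deg) = -0.9659, sin(165 deg) = 0.2588
  joint[2] = (-5.3740, 5.3740) + 2.8 * (-0.9659, 0.2588) = (-5.3740 + -2.7046, 5.3740 + 0.7247) = (-8.0786, 6.0987)
End effector: (-8.0786, 6.0987)

Answer: -8.0786 6.0987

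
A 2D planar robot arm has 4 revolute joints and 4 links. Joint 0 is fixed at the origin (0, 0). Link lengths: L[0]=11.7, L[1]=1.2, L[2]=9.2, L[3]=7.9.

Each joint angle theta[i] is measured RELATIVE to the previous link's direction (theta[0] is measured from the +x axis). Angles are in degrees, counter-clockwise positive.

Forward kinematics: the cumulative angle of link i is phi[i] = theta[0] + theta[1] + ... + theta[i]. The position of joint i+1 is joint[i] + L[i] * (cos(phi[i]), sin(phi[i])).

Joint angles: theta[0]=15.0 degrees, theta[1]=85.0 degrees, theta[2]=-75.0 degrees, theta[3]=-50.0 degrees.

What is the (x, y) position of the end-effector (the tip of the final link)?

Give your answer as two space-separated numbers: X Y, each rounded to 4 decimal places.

Answer: 26.5908 4.7594

Derivation:
joint[0] = (0.0000, 0.0000)  (base)
link 0: phi[0] = 15 = 15 deg
  cos(15 deg) = 0.9659, sin(15 deg) = 0.2588
  joint[1] = (0.0000, 0.0000) + 11.7 * (0.9659, 0.2588) = (0.0000 + 11.3013, 0.0000 + 3.0282) = (11.3013, 3.0282)
link 1: phi[1] = 15 + 85 = 100 deg
  cos(100 deg) = -0.1736, sin(100 deg) = 0.9848
  joint[2] = (11.3013, 3.0282) + 1.2 * (-0.1736, 0.9848) = (11.3013 + -0.2084, 3.0282 + 1.1818) = (11.0930, 4.2100)
link 2: phi[2] = 15 + 85 + -75 = 25 deg
  cos(25 deg) = 0.9063, sin(25 deg) = 0.4226
  joint[3] = (11.0930, 4.2100) + 9.2 * (0.9063, 0.4226) = (11.0930 + 8.3380, 4.2100 + 3.8881) = (19.4310, 8.0980)
link 3: phi[3] = 15 + 85 + -75 + -50 = -25 deg
  cos(-25 deg) = 0.9063, sin(-25 deg) = -0.4226
  joint[4] = (19.4310, 8.0980) + 7.9 * (0.9063, -0.4226) = (19.4310 + 7.1598, 8.0980 + -3.3387) = (26.5908, 4.7594)
End effector: (26.5908, 4.7594)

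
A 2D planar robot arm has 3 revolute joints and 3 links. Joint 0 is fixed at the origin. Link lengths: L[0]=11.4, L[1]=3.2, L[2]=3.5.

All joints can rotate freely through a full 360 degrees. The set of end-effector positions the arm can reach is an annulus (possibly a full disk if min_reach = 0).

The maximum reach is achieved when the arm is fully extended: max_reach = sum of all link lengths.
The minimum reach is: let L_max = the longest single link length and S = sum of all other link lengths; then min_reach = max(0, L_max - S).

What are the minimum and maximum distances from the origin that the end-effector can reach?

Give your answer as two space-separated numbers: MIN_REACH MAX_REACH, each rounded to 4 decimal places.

Answer: 4.7000 18.1000

Derivation:
Link lengths: [11.4, 3.2, 3.5]
max_reach = 11.4 + 3.2 + 3.5 = 18.1
L_max = max([11.4, 3.2, 3.5]) = 11.4
S (sum of others) = 18.1 - 11.4 = 6.7
min_reach = max(0, 11.4 - 6.7) = max(0, 4.7) = 4.7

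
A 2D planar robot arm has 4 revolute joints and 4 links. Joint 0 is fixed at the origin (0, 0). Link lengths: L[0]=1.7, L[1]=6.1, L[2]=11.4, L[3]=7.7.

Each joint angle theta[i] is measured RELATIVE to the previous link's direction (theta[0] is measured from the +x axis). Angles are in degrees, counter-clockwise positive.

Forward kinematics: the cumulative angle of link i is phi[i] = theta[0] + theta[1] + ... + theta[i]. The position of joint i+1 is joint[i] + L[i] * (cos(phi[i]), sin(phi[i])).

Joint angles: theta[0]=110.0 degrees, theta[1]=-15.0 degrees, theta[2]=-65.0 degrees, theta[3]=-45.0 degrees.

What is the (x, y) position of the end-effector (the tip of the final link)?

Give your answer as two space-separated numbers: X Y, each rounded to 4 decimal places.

Answer: 16.1972 11.3814

Derivation:
joint[0] = (0.0000, 0.0000)  (base)
link 0: phi[0] = 110 = 110 deg
  cos(110 deg) = -0.3420, sin(110 deg) = 0.9397
  joint[1] = (0.0000, 0.0000) + 1.7 * (-0.3420, 0.9397) = (0.0000 + -0.5814, 0.0000 + 1.5975) = (-0.5814, 1.5975)
link 1: phi[1] = 110 + -15 = 95 deg
  cos(95 deg) = -0.0872, sin(95 deg) = 0.9962
  joint[2] = (-0.5814, 1.5975) + 6.1 * (-0.0872, 0.9962) = (-0.5814 + -0.5317, 1.5975 + 6.0768) = (-1.1131, 7.6743)
link 2: phi[2] = 110 + -15 + -65 = 30 deg
  cos(30 deg) = 0.8660, sin(30 deg) = 0.5000
  joint[3] = (-1.1131, 7.6743) + 11.4 * (0.8660, 0.5000) = (-1.1131 + 9.8727, 7.6743 + 5.7000) = (8.7596, 13.3743)
link 3: phi[3] = 110 + -15 + -65 + -45 = -15 deg
  cos(-15 deg) = 0.9659, sin(-15 deg) = -0.2588
  joint[4] = (8.7596, 13.3743) + 7.7 * (0.9659, -0.2588) = (8.7596 + 7.4376, 13.3743 + -1.9929) = (16.1972, 11.3814)
End effector: (16.1972, 11.3814)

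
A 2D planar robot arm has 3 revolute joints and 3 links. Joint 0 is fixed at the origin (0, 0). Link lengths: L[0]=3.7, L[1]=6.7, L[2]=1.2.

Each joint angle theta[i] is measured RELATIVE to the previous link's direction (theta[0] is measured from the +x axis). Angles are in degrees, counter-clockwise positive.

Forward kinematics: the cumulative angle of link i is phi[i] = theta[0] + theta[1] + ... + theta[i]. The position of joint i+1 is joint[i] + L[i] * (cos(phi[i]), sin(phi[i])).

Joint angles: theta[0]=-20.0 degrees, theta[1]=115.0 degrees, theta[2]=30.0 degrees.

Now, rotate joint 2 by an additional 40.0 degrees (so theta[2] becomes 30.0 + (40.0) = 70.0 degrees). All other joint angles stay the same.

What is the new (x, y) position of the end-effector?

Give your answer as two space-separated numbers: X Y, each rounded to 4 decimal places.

joint[0] = (0.0000, 0.0000)  (base)
link 0: phi[0] = -20 = -20 deg
  cos(-20 deg) = 0.9397, sin(-20 deg) = -0.3420
  joint[1] = (0.0000, 0.0000) + 3.7 * (0.9397, -0.3420) = (0.0000 + 3.4769, 0.0000 + -1.2655) = (3.4769, -1.2655)
link 1: phi[1] = -20 + 115 = 95 deg
  cos(95 deg) = -0.0872, sin(95 deg) = 0.9962
  joint[2] = (3.4769, -1.2655) + 6.7 * (-0.0872, 0.9962) = (3.4769 + -0.5839, -1.2655 + 6.6745) = (2.8929, 5.4090)
link 2: phi[2] = -20 + 115 + 70 = 165 deg
  cos(165 deg) = -0.9659, sin(165 deg) = 0.2588
  joint[3] = (2.8929, 5.4090) + 1.2 * (-0.9659, 0.2588) = (2.8929 + -1.1591, 5.4090 + 0.3106) = (1.7338, 5.7196)
End effector: (1.7338, 5.7196)

Answer: 1.7338 5.7196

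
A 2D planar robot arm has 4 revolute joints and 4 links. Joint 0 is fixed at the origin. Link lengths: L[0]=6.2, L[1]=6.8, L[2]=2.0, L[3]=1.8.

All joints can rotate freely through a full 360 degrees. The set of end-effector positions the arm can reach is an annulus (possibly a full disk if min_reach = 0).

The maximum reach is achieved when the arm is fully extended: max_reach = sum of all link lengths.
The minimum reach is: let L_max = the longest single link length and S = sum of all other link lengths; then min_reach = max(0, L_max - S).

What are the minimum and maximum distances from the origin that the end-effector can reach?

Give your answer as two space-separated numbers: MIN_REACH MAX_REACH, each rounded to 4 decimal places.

Answer: 0.0000 16.8000

Derivation:
Link lengths: [6.2, 6.8, 2.0, 1.8]
max_reach = 6.2 + 6.8 + 2 + 1.8 = 16.8
L_max = max([6.2, 6.8, 2.0, 1.8]) = 6.8
S (sum of others) = 16.8 - 6.8 = 10
min_reach = max(0, 6.8 - 10) = max(0, -3.2) = 0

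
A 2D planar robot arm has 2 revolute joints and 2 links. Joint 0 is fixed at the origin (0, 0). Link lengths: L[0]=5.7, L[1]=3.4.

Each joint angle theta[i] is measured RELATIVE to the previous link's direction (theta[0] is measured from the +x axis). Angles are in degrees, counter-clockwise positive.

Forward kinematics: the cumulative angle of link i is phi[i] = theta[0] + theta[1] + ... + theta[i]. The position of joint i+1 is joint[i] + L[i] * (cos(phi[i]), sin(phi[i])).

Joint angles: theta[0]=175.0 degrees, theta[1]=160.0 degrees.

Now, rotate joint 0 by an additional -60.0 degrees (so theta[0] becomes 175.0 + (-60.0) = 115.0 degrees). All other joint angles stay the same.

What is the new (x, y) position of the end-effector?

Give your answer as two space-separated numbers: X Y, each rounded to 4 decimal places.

Answer: -2.1126 1.7789

Derivation:
joint[0] = (0.0000, 0.0000)  (base)
link 0: phi[0] = 115 = 115 deg
  cos(115 deg) = -0.4226, sin(115 deg) = 0.9063
  joint[1] = (0.0000, 0.0000) + 5.7 * (-0.4226, 0.9063) = (0.0000 + -2.4089, 0.0000 + 5.1660) = (-2.4089, 5.1660)
link 1: phi[1] = 115 + 160 = 275 deg
  cos(275 deg) = 0.0872, sin(275 deg) = -0.9962
  joint[2] = (-2.4089, 5.1660) + 3.4 * (0.0872, -0.9962) = (-2.4089 + 0.2963, 5.1660 + -3.3871) = (-2.1126, 1.7789)
End effector: (-2.1126, 1.7789)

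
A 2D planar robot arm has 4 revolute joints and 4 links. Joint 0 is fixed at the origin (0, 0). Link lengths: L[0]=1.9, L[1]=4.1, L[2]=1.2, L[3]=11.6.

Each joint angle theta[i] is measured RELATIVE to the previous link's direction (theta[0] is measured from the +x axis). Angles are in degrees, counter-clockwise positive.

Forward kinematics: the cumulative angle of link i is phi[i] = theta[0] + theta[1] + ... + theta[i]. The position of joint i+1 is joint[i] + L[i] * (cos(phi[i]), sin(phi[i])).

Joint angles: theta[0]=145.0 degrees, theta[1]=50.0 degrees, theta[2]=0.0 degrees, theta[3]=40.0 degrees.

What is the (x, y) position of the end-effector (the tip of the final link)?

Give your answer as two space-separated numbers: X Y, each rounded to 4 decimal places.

Answer: -13.3293 -9.7841

Derivation:
joint[0] = (0.0000, 0.0000)  (base)
link 0: phi[0] = 145 = 145 deg
  cos(145 deg) = -0.8192, sin(145 deg) = 0.5736
  joint[1] = (0.0000, 0.0000) + 1.9 * (-0.8192, 0.5736) = (0.0000 + -1.5564, 0.0000 + 1.0898) = (-1.5564, 1.0898)
link 1: phi[1] = 145 + 50 = 195 deg
  cos(195 deg) = -0.9659, sin(195 deg) = -0.2588
  joint[2] = (-1.5564, 1.0898) + 4.1 * (-0.9659, -0.2588) = (-1.5564 + -3.9603, 1.0898 + -1.0612) = (-5.5167, 0.0286)
link 2: phi[2] = 145 + 50 + 0 = 195 deg
  cos(195 deg) = -0.9659, sin(195 deg) = -0.2588
  joint[3] = (-5.5167, 0.0286) + 1.2 * (-0.9659, -0.2588) = (-5.5167 + -1.1591, 0.0286 + -0.3106) = (-6.6758, -0.2819)
link 3: phi[3] = 145 + 50 + 0 + 40 = 235 deg
  cos(235 deg) = -0.5736, sin(235 deg) = -0.8192
  joint[4] = (-6.6758, -0.2819) + 11.6 * (-0.5736, -0.8192) = (-6.6758 + -6.6535, -0.2819 + -9.5022) = (-13.3293, -9.7841)
End effector: (-13.3293, -9.7841)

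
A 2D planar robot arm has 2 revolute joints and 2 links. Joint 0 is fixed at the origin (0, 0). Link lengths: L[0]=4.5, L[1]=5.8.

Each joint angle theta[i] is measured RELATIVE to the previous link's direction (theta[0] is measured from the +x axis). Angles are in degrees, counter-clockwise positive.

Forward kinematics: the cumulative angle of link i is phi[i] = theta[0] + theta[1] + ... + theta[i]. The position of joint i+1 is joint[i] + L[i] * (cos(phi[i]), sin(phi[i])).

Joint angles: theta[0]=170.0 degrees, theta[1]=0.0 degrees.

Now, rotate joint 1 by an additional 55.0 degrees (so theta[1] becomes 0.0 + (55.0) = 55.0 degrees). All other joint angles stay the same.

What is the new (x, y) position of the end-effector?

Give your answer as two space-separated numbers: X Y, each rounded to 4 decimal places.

Answer: -8.5329 -3.3198

Derivation:
joint[0] = (0.0000, 0.0000)  (base)
link 0: phi[0] = 170 = 170 deg
  cos(170 deg) = -0.9848, sin(170 deg) = 0.1736
  joint[1] = (0.0000, 0.0000) + 4.5 * (-0.9848, 0.1736) = (0.0000 + -4.4316, 0.0000 + 0.7814) = (-4.4316, 0.7814)
link 1: phi[1] = 170 + 55 = 225 deg
  cos(225 deg) = -0.7071, sin(225 deg) = -0.7071
  joint[2] = (-4.4316, 0.7814) + 5.8 * (-0.7071, -0.7071) = (-4.4316 + -4.1012, 0.7814 + -4.1012) = (-8.5329, -3.3198)
End effector: (-8.5329, -3.3198)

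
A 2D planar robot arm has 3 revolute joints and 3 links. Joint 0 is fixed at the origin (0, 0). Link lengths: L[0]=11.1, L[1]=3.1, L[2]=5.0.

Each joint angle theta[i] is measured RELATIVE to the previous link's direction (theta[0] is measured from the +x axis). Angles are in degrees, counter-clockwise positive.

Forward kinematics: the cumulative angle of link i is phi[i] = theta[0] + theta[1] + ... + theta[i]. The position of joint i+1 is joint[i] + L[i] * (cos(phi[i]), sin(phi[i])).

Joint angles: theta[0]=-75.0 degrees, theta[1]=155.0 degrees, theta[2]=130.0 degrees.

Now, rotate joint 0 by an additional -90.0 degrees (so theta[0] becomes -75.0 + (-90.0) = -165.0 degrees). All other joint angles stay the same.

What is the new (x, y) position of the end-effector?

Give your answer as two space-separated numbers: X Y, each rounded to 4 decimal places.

joint[0] = (0.0000, 0.0000)  (base)
link 0: phi[0] = -165 = -165 deg
  cos(-165 deg) = -0.9659, sin(-165 deg) = -0.2588
  joint[1] = (0.0000, 0.0000) + 11.1 * (-0.9659, -0.2588) = (0.0000 + -10.7218, 0.0000 + -2.8729) = (-10.7218, -2.8729)
link 1: phi[1] = -165 + 155 = -10 deg
  cos(-10 deg) = 0.9848, sin(-10 deg) = -0.1736
  joint[2] = (-10.7218, -2.8729) + 3.1 * (0.9848, -0.1736) = (-10.7218 + 3.0529, -2.8729 + -0.5383) = (-7.6689, -3.4112)
link 2: phi[2] = -165 + 155 + 130 = 120 deg
  cos(120 deg) = -0.5000, sin(120 deg) = 0.8660
  joint[3] = (-7.6689, -3.4112) + 5 * (-0.5000, 0.8660) = (-7.6689 + -2.5000, -3.4112 + 4.3301) = (-10.1689, 0.9189)
End effector: (-10.1689, 0.9189)

Answer: -10.1689 0.9189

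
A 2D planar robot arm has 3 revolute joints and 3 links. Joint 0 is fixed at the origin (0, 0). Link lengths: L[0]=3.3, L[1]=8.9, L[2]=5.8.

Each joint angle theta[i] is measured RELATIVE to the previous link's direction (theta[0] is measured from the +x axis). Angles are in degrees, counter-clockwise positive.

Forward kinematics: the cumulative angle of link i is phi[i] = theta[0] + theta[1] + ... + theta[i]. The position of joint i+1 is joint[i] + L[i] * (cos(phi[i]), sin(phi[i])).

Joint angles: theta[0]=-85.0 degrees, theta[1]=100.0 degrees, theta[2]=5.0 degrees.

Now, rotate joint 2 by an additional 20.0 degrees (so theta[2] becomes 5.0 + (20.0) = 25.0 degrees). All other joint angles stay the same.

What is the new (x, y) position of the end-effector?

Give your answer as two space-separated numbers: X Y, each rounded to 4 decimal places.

joint[0] = (0.0000, 0.0000)  (base)
link 0: phi[0] = -85 = -85 deg
  cos(-85 deg) = 0.0872, sin(-85 deg) = -0.9962
  joint[1] = (0.0000, 0.0000) + 3.3 * (0.0872, -0.9962) = (0.0000 + 0.2876, 0.0000 + -3.2874) = (0.2876, -3.2874)
link 1: phi[1] = -85 + 100 = 15 deg
  cos(15 deg) = 0.9659, sin(15 deg) = 0.2588
  joint[2] = (0.2876, -3.2874) + 8.9 * (0.9659, 0.2588) = (0.2876 + 8.5967, -3.2874 + 2.3035) = (8.8844, -0.9840)
link 2: phi[2] = -85 + 100 + 25 = 40 deg
  cos(40 deg) = 0.7660, sin(40 deg) = 0.6428
  joint[3] = (8.8844, -0.9840) + 5.8 * (0.7660, 0.6428) = (8.8844 + 4.4431, -0.9840 + 3.7282) = (13.3274, 2.7442)
End effector: (13.3274, 2.7442)

Answer: 13.3274 2.7442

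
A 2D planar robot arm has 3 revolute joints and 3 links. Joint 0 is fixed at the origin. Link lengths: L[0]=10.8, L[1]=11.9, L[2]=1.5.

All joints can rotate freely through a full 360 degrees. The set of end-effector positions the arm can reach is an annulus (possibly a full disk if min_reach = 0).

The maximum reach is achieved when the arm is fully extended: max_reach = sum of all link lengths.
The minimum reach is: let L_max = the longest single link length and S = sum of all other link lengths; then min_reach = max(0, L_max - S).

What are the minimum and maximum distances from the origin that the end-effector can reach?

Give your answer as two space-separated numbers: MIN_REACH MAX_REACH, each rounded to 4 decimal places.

Link lengths: [10.8, 11.9, 1.5]
max_reach = 10.8 + 11.9 + 1.5 = 24.2
L_max = max([10.8, 11.9, 1.5]) = 11.9
S (sum of others) = 24.2 - 11.9 = 12.3
min_reach = max(0, 11.9 - 12.3) = max(0, -0.4) = 0

Answer: 0.0000 24.2000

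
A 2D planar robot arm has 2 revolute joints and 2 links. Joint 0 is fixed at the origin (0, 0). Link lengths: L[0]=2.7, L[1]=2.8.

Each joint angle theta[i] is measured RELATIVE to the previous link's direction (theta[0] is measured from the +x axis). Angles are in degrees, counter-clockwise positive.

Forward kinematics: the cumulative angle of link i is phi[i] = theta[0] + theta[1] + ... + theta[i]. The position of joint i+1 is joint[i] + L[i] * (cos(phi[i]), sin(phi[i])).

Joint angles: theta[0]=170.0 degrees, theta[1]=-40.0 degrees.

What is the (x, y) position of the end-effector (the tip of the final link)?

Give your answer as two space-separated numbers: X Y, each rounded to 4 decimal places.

Answer: -4.4588 2.6138

Derivation:
joint[0] = (0.0000, 0.0000)  (base)
link 0: phi[0] = 170 = 170 deg
  cos(170 deg) = -0.9848, sin(170 deg) = 0.1736
  joint[1] = (0.0000, 0.0000) + 2.7 * (-0.9848, 0.1736) = (0.0000 + -2.6590, 0.0000 + 0.4689) = (-2.6590, 0.4689)
link 1: phi[1] = 170 + -40 = 130 deg
  cos(130 deg) = -0.6428, sin(130 deg) = 0.7660
  joint[2] = (-2.6590, 0.4689) + 2.8 * (-0.6428, 0.7660) = (-2.6590 + -1.7998, 0.4689 + 2.1449) = (-4.4588, 2.6138)
End effector: (-4.4588, 2.6138)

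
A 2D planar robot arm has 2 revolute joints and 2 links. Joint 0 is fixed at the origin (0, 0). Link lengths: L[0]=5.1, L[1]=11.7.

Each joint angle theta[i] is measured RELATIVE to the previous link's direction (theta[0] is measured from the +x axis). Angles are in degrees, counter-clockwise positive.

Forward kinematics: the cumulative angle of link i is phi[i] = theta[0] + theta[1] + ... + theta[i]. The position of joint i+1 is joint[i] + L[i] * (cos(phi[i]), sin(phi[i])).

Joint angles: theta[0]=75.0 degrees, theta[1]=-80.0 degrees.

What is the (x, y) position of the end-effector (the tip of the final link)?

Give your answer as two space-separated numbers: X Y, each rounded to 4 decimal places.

joint[0] = (0.0000, 0.0000)  (base)
link 0: phi[0] = 75 = 75 deg
  cos(75 deg) = 0.2588, sin(75 deg) = 0.9659
  joint[1] = (0.0000, 0.0000) + 5.1 * (0.2588, 0.9659) = (0.0000 + 1.3200, 0.0000 + 4.9262) = (1.3200, 4.9262)
link 1: phi[1] = 75 + -80 = -5 deg
  cos(-5 deg) = 0.9962, sin(-5 deg) = -0.0872
  joint[2] = (1.3200, 4.9262) + 11.7 * (0.9962, -0.0872) = (1.3200 + 11.6555, 4.9262 + -1.0197) = (12.9755, 3.9065)
End effector: (12.9755, 3.9065)

Answer: 12.9755 3.9065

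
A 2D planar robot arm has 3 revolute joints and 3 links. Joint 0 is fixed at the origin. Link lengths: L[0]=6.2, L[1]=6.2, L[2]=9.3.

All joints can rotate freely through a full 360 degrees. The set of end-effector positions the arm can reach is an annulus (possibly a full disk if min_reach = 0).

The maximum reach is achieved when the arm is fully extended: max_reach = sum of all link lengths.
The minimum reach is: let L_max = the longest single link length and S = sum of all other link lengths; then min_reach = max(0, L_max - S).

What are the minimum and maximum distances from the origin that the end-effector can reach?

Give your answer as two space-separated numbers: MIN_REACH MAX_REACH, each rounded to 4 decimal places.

Link lengths: [6.2, 6.2, 9.3]
max_reach = 6.2 + 6.2 + 9.3 = 21.7
L_max = max([6.2, 6.2, 9.3]) = 9.3
S (sum of others) = 21.7 - 9.3 = 12.4
min_reach = max(0, 9.3 - 12.4) = max(0, -3.1) = 0

Answer: 0.0000 21.7000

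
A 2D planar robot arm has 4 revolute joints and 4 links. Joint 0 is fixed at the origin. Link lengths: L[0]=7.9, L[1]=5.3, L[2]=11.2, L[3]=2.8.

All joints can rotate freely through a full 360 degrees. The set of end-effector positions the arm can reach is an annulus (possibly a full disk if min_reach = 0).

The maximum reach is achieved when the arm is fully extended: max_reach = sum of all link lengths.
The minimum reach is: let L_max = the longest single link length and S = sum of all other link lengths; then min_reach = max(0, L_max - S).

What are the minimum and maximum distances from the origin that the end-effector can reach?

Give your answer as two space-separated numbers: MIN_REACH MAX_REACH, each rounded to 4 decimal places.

Answer: 0.0000 27.2000

Derivation:
Link lengths: [7.9, 5.3, 11.2, 2.8]
max_reach = 7.9 + 5.3 + 11.2 + 2.8 = 27.2
L_max = max([7.9, 5.3, 11.2, 2.8]) = 11.2
S (sum of others) = 27.2 - 11.2 = 16
min_reach = max(0, 11.2 - 16) = max(0, -4.8) = 0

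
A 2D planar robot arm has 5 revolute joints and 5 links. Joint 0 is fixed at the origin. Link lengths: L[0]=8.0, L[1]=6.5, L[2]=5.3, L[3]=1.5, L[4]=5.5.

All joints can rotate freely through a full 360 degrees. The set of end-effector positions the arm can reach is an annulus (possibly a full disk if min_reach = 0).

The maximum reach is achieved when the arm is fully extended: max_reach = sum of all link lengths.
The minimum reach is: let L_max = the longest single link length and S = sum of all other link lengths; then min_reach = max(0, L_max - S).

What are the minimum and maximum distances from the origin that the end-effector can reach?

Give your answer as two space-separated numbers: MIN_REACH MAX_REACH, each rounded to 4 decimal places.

Link lengths: [8.0, 6.5, 5.3, 1.5, 5.5]
max_reach = 8 + 6.5 + 5.3 + 1.5 + 5.5 = 26.8
L_max = max([8.0, 6.5, 5.3, 1.5, 5.5]) = 8
S (sum of others) = 26.8 - 8 = 18.8
min_reach = max(0, 8 - 18.8) = max(0, -10.8) = 0

Answer: 0.0000 26.8000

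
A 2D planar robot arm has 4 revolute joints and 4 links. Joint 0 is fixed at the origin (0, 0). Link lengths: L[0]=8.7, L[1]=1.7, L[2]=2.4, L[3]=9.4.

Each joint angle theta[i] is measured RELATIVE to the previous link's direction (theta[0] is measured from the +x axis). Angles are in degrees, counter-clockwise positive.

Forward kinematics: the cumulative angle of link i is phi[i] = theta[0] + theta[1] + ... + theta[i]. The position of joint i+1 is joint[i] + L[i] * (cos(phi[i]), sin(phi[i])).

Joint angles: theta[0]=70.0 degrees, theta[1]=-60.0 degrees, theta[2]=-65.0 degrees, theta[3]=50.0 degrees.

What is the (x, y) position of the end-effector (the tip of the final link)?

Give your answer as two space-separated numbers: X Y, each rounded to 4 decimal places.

Answer: 15.3906 5.6853

Derivation:
joint[0] = (0.0000, 0.0000)  (base)
link 0: phi[0] = 70 = 70 deg
  cos(70 deg) = 0.3420, sin(70 deg) = 0.9397
  joint[1] = (0.0000, 0.0000) + 8.7 * (0.3420, 0.9397) = (0.0000 + 2.9756, 0.0000 + 8.1753) = (2.9756, 8.1753)
link 1: phi[1] = 70 + -60 = 10 deg
  cos(10 deg) = 0.9848, sin(10 deg) = 0.1736
  joint[2] = (2.9756, 8.1753) + 1.7 * (0.9848, 0.1736) = (2.9756 + 1.6742, 8.1753 + 0.2952) = (4.6497, 8.4705)
link 2: phi[2] = 70 + -60 + -65 = -55 deg
  cos(-55 deg) = 0.5736, sin(-55 deg) = -0.8192
  joint[3] = (4.6497, 8.4705) + 2.4 * (0.5736, -0.8192) = (4.6497 + 1.3766, 8.4705 + -1.9660) = (6.0263, 6.5046)
link 3: phi[3] = 70 + -60 + -65 + 50 = -5 deg
  cos(-5 deg) = 0.9962, sin(-5 deg) = -0.0872
  joint[4] = (6.0263, 6.5046) + 9.4 * (0.9962, -0.0872) = (6.0263 + 9.3642, 6.5046 + -0.8193) = (15.3906, 5.6853)
End effector: (15.3906, 5.6853)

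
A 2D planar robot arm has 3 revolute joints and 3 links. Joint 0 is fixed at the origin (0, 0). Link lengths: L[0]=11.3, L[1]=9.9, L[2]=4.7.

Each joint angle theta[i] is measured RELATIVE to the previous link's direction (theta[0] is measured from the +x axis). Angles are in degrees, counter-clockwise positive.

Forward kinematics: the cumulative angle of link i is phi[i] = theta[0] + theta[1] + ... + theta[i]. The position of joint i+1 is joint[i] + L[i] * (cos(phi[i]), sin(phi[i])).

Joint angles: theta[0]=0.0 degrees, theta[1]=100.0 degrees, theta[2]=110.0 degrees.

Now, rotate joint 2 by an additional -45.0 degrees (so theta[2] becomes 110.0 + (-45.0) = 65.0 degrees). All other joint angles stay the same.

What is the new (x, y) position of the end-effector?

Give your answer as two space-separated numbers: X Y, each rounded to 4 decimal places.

joint[0] = (0.0000, 0.0000)  (base)
link 0: phi[0] = 0 = 0 deg
  cos(0 deg) = 1.0000, sin(0 deg) = 0.0000
  joint[1] = (0.0000, 0.0000) + 11.3 * (1.0000, 0.0000) = (0.0000 + 11.3000, 0.0000 + 0.0000) = (11.3000, 0.0000)
link 1: phi[1] = 0 + 100 = 100 deg
  cos(100 deg) = -0.1736, sin(100 deg) = 0.9848
  joint[2] = (11.3000, 0.0000) + 9.9 * (-0.1736, 0.9848) = (11.3000 + -1.7191, 0.0000 + 9.7496) = (9.5809, 9.7496)
link 2: phi[2] = 0 + 100 + 65 = 165 deg
  cos(165 deg) = -0.9659, sin(165 deg) = 0.2588
  joint[3] = (9.5809, 9.7496) + 4.7 * (-0.9659, 0.2588) = (9.5809 + -4.5399, 9.7496 + 1.2164) = (5.0410, 10.9660)
End effector: (5.0410, 10.9660)

Answer: 5.0410 10.9660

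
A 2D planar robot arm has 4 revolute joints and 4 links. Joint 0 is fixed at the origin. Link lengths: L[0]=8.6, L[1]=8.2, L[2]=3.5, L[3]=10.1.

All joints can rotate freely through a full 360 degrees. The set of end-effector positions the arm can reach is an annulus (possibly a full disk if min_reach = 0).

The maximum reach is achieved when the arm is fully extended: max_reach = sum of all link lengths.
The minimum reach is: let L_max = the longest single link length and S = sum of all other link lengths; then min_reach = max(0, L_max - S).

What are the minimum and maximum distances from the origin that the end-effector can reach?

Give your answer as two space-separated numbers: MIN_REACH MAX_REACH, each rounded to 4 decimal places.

Answer: 0.0000 30.4000

Derivation:
Link lengths: [8.6, 8.2, 3.5, 10.1]
max_reach = 8.6 + 8.2 + 3.5 + 10.1 = 30.4
L_max = max([8.6, 8.2, 3.5, 10.1]) = 10.1
S (sum of others) = 30.4 - 10.1 = 20.3
min_reach = max(0, 10.1 - 20.3) = max(0, -10.2) = 0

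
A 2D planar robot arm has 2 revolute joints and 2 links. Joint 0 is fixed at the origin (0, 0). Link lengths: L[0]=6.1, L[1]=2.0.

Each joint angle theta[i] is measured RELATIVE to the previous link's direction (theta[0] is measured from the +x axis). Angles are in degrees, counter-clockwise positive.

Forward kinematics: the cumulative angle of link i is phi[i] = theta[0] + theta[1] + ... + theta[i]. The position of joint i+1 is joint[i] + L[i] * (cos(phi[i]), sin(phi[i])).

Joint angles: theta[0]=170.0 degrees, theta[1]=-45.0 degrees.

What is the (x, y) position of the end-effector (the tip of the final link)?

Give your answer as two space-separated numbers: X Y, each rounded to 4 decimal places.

joint[0] = (0.0000, 0.0000)  (base)
link 0: phi[0] = 170 = 170 deg
  cos(170 deg) = -0.9848, sin(170 deg) = 0.1736
  joint[1] = (0.0000, 0.0000) + 6.1 * (-0.9848, 0.1736) = (0.0000 + -6.0073, 0.0000 + 1.0593) = (-6.0073, 1.0593)
link 1: phi[1] = 170 + -45 = 125 deg
  cos(125 deg) = -0.5736, sin(125 deg) = 0.8192
  joint[2] = (-6.0073, 1.0593) + 2 * (-0.5736, 0.8192) = (-6.0073 + -1.1472, 1.0593 + 1.6383) = (-7.1545, 2.6976)
End effector: (-7.1545, 2.6976)

Answer: -7.1545 2.6976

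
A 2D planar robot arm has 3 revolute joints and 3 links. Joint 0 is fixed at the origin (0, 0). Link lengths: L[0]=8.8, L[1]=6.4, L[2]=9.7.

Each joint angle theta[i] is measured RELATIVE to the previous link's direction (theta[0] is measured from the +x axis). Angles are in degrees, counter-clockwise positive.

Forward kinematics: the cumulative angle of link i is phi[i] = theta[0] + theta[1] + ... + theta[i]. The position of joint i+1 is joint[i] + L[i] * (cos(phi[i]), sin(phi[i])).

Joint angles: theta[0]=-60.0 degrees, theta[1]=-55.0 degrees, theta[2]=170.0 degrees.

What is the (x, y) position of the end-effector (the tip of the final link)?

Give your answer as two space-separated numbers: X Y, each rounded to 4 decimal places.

Answer: 7.2589 -5.4756

Derivation:
joint[0] = (0.0000, 0.0000)  (base)
link 0: phi[0] = -60 = -60 deg
  cos(-60 deg) = 0.5000, sin(-60 deg) = -0.8660
  joint[1] = (0.0000, 0.0000) + 8.8 * (0.5000, -0.8660) = (0.0000 + 4.4000, 0.0000 + -7.6210) = (4.4000, -7.6210)
link 1: phi[1] = -60 + -55 = -115 deg
  cos(-115 deg) = -0.4226, sin(-115 deg) = -0.9063
  joint[2] = (4.4000, -7.6210) + 6.4 * (-0.4226, -0.9063) = (4.4000 + -2.7048, -7.6210 + -5.8004) = (1.6952, -13.4214)
link 2: phi[2] = -60 + -55 + 170 = 55 deg
  cos(55 deg) = 0.5736, sin(55 deg) = 0.8192
  joint[3] = (1.6952, -13.4214) + 9.7 * (0.5736, 0.8192) = (1.6952 + 5.5637, -13.4214 + 7.9458) = (7.2589, -5.4756)
End effector: (7.2589, -5.4756)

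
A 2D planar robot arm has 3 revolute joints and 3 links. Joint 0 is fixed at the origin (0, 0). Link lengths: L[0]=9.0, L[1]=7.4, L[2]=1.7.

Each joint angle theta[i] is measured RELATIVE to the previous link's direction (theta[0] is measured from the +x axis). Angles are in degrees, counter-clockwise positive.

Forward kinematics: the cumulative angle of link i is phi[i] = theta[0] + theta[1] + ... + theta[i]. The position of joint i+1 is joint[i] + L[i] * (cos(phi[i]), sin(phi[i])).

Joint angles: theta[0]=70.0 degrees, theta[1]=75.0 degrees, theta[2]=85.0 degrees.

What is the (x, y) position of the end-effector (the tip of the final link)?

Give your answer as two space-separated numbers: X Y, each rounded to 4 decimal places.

Answer: -4.0763 11.3994

Derivation:
joint[0] = (0.0000, 0.0000)  (base)
link 0: phi[0] = 70 = 70 deg
  cos(70 deg) = 0.3420, sin(70 deg) = 0.9397
  joint[1] = (0.0000, 0.0000) + 9 * (0.3420, 0.9397) = (0.0000 + 3.0782, 0.0000 + 8.4572) = (3.0782, 8.4572)
link 1: phi[1] = 70 + 75 = 145 deg
  cos(145 deg) = -0.8192, sin(145 deg) = 0.5736
  joint[2] = (3.0782, 8.4572) + 7.4 * (-0.8192, 0.5736) = (3.0782 + -6.0617, 8.4572 + 4.2445) = (-2.9835, 12.7017)
link 2: phi[2] = 70 + 75 + 85 = 230 deg
  cos(230 deg) = -0.6428, sin(230 deg) = -0.7660
  joint[3] = (-2.9835, 12.7017) + 1.7 * (-0.6428, -0.7660) = (-2.9835 + -1.0927, 12.7017 + -1.3023) = (-4.0763, 11.3994)
End effector: (-4.0763, 11.3994)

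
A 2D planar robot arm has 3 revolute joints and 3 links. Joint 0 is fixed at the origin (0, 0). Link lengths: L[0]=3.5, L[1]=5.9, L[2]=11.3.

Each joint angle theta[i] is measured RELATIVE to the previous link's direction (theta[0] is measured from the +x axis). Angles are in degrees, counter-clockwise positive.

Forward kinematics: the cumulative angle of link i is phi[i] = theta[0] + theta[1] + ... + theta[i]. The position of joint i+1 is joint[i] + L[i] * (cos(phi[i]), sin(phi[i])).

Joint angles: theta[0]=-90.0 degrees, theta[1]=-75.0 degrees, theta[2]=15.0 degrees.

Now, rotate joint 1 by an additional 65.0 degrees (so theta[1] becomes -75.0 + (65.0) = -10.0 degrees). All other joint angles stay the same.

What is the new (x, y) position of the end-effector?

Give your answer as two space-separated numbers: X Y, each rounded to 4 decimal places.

joint[0] = (0.0000, 0.0000)  (base)
link 0: phi[0] = -90 = -90 deg
  cos(-90 deg) = 0.0000, sin(-90 deg) = -1.0000
  joint[1] = (0.0000, 0.0000) + 3.5 * (0.0000, -1.0000) = (0.0000 + 0.0000, 0.0000 + -3.5000) = (0.0000, -3.5000)
link 1: phi[1] = -90 + -10 = -100 deg
  cos(-100 deg) = -0.1736, sin(-100 deg) = -0.9848
  joint[2] = (0.0000, -3.5000) + 5.9 * (-0.1736, -0.9848) = (0.0000 + -1.0245, -3.5000 + -5.8104) = (-1.0245, -9.3104)
link 2: phi[2] = -90 + -10 + 15 = -85 deg
  cos(-85 deg) = 0.0872, sin(-85 deg) = -0.9962
  joint[3] = (-1.0245, -9.3104) + 11.3 * (0.0872, -0.9962) = (-1.0245 + 0.9849, -9.3104 + -11.2570) = (-0.0397, -20.5674)
End effector: (-0.0397, -20.5674)

Answer: -0.0397 -20.5674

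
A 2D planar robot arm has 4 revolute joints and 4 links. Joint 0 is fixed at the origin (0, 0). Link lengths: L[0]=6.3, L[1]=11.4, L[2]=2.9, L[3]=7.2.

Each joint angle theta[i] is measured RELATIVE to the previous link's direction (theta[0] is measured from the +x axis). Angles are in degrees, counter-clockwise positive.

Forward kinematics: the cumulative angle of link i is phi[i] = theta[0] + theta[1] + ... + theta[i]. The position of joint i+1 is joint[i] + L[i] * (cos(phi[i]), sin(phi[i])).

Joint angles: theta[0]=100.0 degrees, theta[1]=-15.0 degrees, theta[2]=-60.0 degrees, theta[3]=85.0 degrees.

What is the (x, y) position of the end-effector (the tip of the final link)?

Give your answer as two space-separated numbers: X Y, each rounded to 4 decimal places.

joint[0] = (0.0000, 0.0000)  (base)
link 0: phi[0] = 100 = 100 deg
  cos(100 deg) = -0.1736, sin(100 deg) = 0.9848
  joint[1] = (0.0000, 0.0000) + 6.3 * (-0.1736, 0.9848) = (0.0000 + -1.0940, 0.0000 + 6.2043) = (-1.0940, 6.2043)
link 1: phi[1] = 100 + -15 = 85 deg
  cos(85 deg) = 0.0872, sin(85 deg) = 0.9962
  joint[2] = (-1.0940, 6.2043) + 11.4 * (0.0872, 0.9962) = (-1.0940 + 0.9936, 6.2043 + 11.3566) = (-0.1004, 17.5609)
link 2: phi[2] = 100 + -15 + -60 = 25 deg
  cos(25 deg) = 0.9063, sin(25 deg) = 0.4226
  joint[3] = (-0.1004, 17.5609) + 2.9 * (0.9063, 0.4226) = (-0.1004 + 2.6283, 17.5609 + 1.2256) = (2.5279, 18.7865)
link 3: phi[3] = 100 + -15 + -60 + 85 = 110 deg
  cos(110 deg) = -0.3420, sin(110 deg) = 0.9397
  joint[4] = (2.5279, 18.7865) + 7.2 * (-0.3420, 0.9397) = (2.5279 + -2.4625, 18.7865 + 6.7658) = (0.0653, 25.5523)
End effector: (0.0653, 25.5523)

Answer: 0.0653 25.5523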